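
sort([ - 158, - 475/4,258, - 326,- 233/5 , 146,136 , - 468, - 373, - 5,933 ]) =[-468,-373,-326, - 158, - 475/4,-233/5, - 5,136, 146,258, 933] 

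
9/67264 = 9/67264 = 0.00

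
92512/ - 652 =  - 142 + 18/163 = - 141.89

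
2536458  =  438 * 5791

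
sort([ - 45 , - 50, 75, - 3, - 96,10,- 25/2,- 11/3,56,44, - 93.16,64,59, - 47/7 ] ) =[ - 96, - 93.16, - 50,-45, - 25/2, - 47/7,-11/3,  -  3,10,44,56,59,64,75]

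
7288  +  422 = 7710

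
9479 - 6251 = 3228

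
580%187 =19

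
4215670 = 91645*46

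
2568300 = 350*7338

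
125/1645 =25/329  =  0.08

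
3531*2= 7062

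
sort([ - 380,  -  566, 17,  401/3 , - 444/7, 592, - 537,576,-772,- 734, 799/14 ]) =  [ - 772, -734,  -  566,-537,- 380, - 444/7,17, 799/14, 401/3, 576, 592 ]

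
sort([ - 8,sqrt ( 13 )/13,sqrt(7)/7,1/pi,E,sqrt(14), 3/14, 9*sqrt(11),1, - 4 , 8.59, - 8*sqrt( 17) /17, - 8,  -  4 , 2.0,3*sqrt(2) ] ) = [ -8,  -  8, - 4, - 4,-8*sqrt( 17 )/17 , 3/14, sqrt (13)/13,1/pi,sqrt( 7)/7 , 1,2.0,  E,sqrt(14) , 3*sqrt( 2),8.59 , 9 * sqrt( 11)] 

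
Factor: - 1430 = -2^1*5^1*11^1 *13^1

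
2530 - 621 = 1909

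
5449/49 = 111 + 10/49 = 111.20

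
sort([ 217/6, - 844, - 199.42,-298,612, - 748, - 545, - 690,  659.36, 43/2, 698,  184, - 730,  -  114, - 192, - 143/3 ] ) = [-844, - 748,-730, - 690, - 545, - 298,-199.42, - 192,  -  114, - 143/3,43/2, 217/6, 184 , 612,659.36,  698]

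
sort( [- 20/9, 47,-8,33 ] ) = [  -  8, - 20/9, 33 , 47 ] 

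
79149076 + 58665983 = 137815059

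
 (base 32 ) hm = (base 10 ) 566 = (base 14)2c6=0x236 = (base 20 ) 186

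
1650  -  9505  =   - 7855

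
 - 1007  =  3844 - 4851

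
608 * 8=4864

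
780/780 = 1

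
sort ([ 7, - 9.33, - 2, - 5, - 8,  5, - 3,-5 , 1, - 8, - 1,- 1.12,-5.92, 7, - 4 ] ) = [ - 9.33,-8, - 8 , - 5.92, - 5, - 5, - 4,-3 , - 2 , - 1.12, - 1, 1, 5, 7 , 7 ] 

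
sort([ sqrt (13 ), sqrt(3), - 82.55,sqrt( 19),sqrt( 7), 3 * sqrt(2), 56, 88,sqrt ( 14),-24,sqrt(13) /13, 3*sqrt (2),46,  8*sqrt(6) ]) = [ - 82.55, - 24,sqrt(13 )/13, sqrt( 3),sqrt(7), sqrt(13 ), sqrt( 14 ),3*sqrt(2),3 * sqrt (2 ), sqrt( 19), 8*sqrt(6 ),46, 56, 88] 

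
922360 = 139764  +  782596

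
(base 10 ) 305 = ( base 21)eb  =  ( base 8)461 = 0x131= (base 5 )2210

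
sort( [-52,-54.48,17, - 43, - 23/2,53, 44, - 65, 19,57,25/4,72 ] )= [-65,  -  54.48, - 52,-43, - 23/2, 25/4,17,19, 44,53, 57, 72 ]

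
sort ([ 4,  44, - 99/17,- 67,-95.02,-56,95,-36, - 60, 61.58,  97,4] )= [ - 95.02, -67,-60, - 56, - 36 , - 99/17, 4 , 4,  44, 61.58,95, 97]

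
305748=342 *894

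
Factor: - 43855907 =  - 89^1*492763^1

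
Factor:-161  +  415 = 254 = 2^1 *127^1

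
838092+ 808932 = 1647024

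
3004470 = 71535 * 42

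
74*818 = 60532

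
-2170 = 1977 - 4147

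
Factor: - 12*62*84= - 62496 = - 2^5*3^2 * 7^1*31^1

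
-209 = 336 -545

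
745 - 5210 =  - 4465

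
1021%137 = 62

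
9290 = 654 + 8636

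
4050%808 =10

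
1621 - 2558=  - 937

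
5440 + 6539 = 11979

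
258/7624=129/3812=0.03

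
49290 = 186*265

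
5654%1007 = 619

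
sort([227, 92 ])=[92,227] 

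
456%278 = 178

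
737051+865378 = 1602429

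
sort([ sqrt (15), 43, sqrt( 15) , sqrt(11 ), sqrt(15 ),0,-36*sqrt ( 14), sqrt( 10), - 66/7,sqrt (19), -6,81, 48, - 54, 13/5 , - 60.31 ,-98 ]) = [ - 36 * sqrt(14 ) , - 98, - 60.31,- 54, - 66/7, - 6,0,13/5,sqrt(10), sqrt(11 ), sqrt(15),sqrt(15),sqrt( 15), sqrt( 19), 43, 48,81] 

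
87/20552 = 87/20552 = 0.00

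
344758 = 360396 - 15638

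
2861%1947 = 914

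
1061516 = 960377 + 101139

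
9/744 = 3/248=0.01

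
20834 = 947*22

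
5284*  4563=24110892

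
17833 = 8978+8855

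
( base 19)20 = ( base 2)100110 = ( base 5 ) 123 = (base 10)38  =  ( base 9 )42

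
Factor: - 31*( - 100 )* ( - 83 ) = -257300 = -2^2 * 5^2*31^1*83^1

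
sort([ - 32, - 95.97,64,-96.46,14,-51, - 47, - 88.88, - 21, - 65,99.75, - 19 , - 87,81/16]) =[ - 96.46, - 95.97, - 88.88, - 87 , - 65,-51, - 47, - 32, - 21 , - 19,81/16,14,64,99.75 ]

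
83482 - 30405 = 53077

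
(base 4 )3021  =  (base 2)11001001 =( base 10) 201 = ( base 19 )AB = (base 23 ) 8h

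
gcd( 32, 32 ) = 32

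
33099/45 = 11033/15= 735.53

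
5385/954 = 1795/318 = 5.64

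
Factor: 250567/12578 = 757/38= 2^( - 1)*19^( - 1)*757^1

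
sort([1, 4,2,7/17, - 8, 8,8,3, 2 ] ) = [ - 8,7/17, 1,2, 2,3,4, 8,8]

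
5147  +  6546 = 11693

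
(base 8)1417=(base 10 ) 783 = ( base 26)143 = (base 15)373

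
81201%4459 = 939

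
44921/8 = 5615 + 1/8 = 5615.12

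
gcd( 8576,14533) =1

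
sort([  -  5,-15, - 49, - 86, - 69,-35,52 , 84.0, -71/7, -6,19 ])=[ - 86,-69, - 49,  -  35, - 15,-71/7  , - 6, - 5,19,52, 84.0 ] 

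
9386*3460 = 32475560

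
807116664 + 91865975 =898982639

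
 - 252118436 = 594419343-846537779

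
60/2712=5/226 = 0.02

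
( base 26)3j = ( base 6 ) 241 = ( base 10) 97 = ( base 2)1100001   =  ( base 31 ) 34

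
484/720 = 121/180 = 0.67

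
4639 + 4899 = 9538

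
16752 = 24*698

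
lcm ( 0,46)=0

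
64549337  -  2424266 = 62125071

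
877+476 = 1353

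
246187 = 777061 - 530874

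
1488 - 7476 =-5988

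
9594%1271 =697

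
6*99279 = 595674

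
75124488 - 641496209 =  - 566371721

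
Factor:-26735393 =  - 26735393^1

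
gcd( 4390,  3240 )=10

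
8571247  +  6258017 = 14829264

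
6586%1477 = 678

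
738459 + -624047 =114412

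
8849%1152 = 785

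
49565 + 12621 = 62186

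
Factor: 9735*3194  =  31093590 = 2^1*3^1*5^1*11^1 * 59^1*1597^1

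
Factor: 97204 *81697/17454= 3970637594/8727= 2^1*3^( - 1 )*7^1*11^1*19^1 * 1061^1*1279^1*2909^ ( - 1)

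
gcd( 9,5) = 1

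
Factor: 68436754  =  2^1*37^1*61^1* 15161^1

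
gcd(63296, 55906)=2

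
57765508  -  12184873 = 45580635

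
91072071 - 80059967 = 11012104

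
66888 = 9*7432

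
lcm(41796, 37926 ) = 2048004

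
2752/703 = 2752/703= 3.91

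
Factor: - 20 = -2^2*5^1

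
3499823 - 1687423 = 1812400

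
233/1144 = 233/1144 = 0.20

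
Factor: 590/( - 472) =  - 2^( - 2 ) * 5^1  =  - 5/4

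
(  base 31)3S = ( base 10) 121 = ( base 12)A1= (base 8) 171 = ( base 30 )41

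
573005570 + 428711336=1001716906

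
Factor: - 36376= - 2^3*4547^1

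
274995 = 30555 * 9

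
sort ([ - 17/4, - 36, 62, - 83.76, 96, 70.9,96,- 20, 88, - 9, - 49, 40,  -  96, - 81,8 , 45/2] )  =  [  -  96 , - 83.76, - 81,- 49, - 36,- 20, - 9,  -  17/4, 8, 45/2, 40, 62, 70.9,88, 96, 96]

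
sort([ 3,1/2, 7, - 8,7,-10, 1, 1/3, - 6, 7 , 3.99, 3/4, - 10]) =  [ - 10, - 10, - 8, - 6, 1/3,  1/2, 3/4 , 1, 3, 3.99  ,  7,7,  7 ]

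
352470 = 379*930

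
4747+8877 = 13624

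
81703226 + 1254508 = 82957734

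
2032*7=14224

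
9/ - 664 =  - 9/664 = -0.01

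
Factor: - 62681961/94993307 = -3^1*73^1*193^1*1483^1*94993307^( - 1)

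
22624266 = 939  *24094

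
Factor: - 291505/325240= - 2^( - 3 )*47^ (  -  1 )*337^1 = -337/376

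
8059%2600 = 259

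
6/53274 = 1/8879 = 0.00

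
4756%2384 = 2372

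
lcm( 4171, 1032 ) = 100104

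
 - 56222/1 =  - 56222 = - 56222.00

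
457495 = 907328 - 449833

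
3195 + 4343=7538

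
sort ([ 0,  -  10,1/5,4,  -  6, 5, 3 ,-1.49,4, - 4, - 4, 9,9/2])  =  [ - 10,- 6, - 4,  -  4,  -  1.49,0, 1/5,3,  4, 4, 9/2, 5,9 ] 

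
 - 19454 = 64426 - 83880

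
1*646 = 646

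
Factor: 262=2^1 *131^1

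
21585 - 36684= - 15099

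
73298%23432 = 3002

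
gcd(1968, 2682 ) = 6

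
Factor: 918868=2^2*229717^1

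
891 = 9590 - 8699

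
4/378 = 2/189  =  0.01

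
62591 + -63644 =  - 1053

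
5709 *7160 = 40876440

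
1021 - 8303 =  - 7282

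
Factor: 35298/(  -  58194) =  - 37/61 = - 37^1*61^( - 1)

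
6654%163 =134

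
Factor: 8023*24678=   197991594 = 2^1 * 3^3*71^1*113^1  *  457^1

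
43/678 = 43/678 =0.06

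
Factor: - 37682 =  - 2^1 * 83^1*227^1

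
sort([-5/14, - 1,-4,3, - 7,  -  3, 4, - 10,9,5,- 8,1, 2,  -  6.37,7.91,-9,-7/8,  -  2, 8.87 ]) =[-10,-9,-8, - 7,  -  6.37, - 4 , - 3 ,-2, - 1,-7/8, - 5/14, 1,2,3,4,5,7.91 , 8.87, 9 ]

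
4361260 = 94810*46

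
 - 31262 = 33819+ - 65081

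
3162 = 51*62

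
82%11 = 5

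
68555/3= 22851 + 2/3 = 22851.67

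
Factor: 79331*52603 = 4173048593 = 7^2*41^1*1283^1*1619^1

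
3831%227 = 199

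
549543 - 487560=61983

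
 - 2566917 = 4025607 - 6592524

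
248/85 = 2 + 78/85  =  2.92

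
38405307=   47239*813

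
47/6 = 7 + 5/6 = 7.83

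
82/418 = 41/209=0.20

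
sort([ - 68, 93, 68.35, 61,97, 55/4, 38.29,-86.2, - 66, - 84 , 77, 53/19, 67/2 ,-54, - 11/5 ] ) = [ - 86.2,-84, - 68,-66,-54, - 11/5, 53/19, 55/4, 67/2,  38.29,61,68.35,  77, 93,97 ]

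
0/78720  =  0 = 0.00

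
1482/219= 6 + 56/73 = 6.77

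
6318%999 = 324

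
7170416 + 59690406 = 66860822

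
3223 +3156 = 6379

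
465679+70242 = 535921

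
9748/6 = 1624 + 2/3 = 1624.67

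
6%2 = 0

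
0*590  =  0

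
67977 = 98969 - 30992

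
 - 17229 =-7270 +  - 9959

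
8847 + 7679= 16526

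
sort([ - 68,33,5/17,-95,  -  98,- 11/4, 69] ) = [ -98,  -  95,  -  68,-11/4, 5/17,33, 69]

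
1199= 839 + 360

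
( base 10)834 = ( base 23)1d6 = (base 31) qs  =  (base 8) 1502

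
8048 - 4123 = 3925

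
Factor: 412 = 2^2 *103^1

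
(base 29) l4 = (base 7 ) 1534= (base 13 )382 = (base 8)1145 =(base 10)613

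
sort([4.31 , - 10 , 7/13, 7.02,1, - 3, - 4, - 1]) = [ - 10, - 4, - 3, - 1, 7/13  ,  1,4.31, 7.02] 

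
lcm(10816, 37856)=75712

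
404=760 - 356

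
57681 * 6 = 346086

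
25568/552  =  3196/69 = 46.32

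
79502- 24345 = 55157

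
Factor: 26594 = 2^1*13297^1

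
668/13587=668/13587 =0.05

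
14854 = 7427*2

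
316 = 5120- 4804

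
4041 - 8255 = -4214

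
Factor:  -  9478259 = - 7^1 * 1354037^1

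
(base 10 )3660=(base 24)68c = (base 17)CB5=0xe4c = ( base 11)2828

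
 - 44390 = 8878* (-5 ) 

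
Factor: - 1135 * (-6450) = 7320750 = 2^1*3^1*5^3*43^1*227^1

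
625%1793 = 625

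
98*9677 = 948346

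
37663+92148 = 129811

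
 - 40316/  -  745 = 54 + 86/745= 54.12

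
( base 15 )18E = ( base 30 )BT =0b101100111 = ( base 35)a9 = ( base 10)359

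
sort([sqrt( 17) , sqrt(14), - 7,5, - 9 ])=[ - 9, - 7,sqrt( 14),sqrt ( 17 ),5 ] 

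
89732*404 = 36251728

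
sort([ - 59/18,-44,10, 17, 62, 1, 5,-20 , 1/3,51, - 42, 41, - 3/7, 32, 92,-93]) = [ - 93,-44, - 42, - 20, - 59/18, - 3/7,  1/3, 1,5, 10 , 17, 32 , 41, 51, 62,92] 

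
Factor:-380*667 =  - 253460 = - 2^2*5^1*19^1*23^1*29^1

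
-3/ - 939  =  1/313 = 0.00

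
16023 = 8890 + 7133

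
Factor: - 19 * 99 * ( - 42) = 2^1*3^3*7^1 * 11^1*19^1 = 79002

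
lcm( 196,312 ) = 15288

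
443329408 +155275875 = 598605283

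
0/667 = 0 = 0.00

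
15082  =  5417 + 9665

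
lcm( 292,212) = 15476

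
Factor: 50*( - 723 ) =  - 2^1 * 3^1*5^2 * 241^1 = - 36150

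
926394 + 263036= 1189430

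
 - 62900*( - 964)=60635600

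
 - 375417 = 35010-410427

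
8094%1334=90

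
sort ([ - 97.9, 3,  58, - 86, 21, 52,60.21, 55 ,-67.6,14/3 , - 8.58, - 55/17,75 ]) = [ - 97.9,-86, - 67.6,-8.58, - 55/17,3,14/3, 21, 52,55,  58,  60.21,75 ]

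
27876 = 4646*6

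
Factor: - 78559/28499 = -13^1*6043^1*28499^ (-1 ) 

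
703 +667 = 1370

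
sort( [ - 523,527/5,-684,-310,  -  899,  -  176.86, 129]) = [ - 899, - 684,  -  523, - 310,  -  176.86,527/5,129]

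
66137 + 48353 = 114490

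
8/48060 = 2/12015 =0.00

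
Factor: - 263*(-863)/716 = 226969/716 = 2^( - 2 )*179^ ( - 1 )*263^1*863^1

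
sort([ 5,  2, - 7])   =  [ - 7,2, 5] 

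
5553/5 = 1110 + 3/5 = 1110.60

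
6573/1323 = 4+61/63= 4.97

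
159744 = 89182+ 70562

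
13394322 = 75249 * 178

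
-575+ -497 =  - 1072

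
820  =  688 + 132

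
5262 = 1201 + 4061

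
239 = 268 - 29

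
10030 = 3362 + 6668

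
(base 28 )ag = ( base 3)101222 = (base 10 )296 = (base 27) aq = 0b100101000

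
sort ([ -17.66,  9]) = [ - 17.66,9 ]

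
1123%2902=1123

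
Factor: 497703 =3^1 * 165901^1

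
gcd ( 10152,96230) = 2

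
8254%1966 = 390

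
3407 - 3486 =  -79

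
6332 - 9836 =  - 3504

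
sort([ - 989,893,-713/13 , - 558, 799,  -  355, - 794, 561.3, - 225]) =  [  -  989 , -794, - 558, - 355,- 225,- 713/13,561.3, 799, 893 ]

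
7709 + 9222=16931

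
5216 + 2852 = 8068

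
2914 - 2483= 431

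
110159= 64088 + 46071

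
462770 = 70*6611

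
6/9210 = 1/1535 = 0.00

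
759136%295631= 167874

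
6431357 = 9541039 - 3109682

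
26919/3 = 8973 =8973.00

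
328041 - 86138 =241903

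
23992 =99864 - 75872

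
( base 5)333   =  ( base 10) 93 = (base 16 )5D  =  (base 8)135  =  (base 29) 36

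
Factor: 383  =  383^1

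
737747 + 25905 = 763652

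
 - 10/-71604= 5/35802 = 0.00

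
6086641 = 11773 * 517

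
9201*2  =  18402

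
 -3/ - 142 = 3/142= 0.02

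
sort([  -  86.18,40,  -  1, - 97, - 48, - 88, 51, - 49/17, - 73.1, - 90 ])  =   [ - 97, - 90,-88,-86.18, - 73.1, - 48, - 49/17,-1, 40, 51 ] 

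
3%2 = 1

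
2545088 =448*5681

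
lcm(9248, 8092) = 64736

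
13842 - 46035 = - 32193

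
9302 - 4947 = 4355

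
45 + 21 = 66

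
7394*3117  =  23047098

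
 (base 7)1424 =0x22D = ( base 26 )LB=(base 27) kh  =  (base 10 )557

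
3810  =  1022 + 2788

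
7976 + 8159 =16135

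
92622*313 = 28990686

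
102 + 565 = 667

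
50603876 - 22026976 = 28576900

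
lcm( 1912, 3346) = 13384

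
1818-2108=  - 290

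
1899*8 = 15192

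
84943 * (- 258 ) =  - 21915294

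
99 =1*99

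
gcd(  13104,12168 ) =936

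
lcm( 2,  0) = 0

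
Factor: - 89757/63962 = -2^( - 1 ) * 3^2*9973^1*31981^( - 1 ) 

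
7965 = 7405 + 560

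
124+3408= 3532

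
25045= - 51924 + 76969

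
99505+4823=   104328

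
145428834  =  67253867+78174967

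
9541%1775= 666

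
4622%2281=60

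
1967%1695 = 272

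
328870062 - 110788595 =218081467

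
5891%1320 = 611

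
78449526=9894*7929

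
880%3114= 880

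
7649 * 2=15298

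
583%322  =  261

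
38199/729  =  52 + 97/243 = 52.40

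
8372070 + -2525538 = 5846532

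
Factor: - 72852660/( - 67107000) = 2^(-1 )*3^1* 5^( - 2 )* 337^1 * 1201^1*22369^( - 1) = 1214211/1118450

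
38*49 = 1862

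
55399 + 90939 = 146338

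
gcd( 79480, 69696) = 8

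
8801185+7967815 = 16769000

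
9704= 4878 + 4826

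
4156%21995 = 4156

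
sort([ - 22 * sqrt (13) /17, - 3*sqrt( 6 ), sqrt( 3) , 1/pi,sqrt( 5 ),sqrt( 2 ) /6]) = [ - 3 * sqrt( 6 ), - 22*sqrt( 13 )/17,sqrt (2 )/6, 1/pi, sqrt(3 ), sqrt(5) ]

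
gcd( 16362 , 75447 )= 909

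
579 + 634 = 1213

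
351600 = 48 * 7325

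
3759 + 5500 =9259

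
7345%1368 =505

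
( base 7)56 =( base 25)1G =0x29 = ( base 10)41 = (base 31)1A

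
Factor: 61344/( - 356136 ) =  - 36/209 = - 2^2*3^2 *11^( - 1)*19^( - 1) 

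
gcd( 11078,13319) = 1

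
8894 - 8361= 533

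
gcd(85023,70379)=1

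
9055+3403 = 12458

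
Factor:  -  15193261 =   -  15193261^1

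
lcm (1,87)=87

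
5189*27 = 140103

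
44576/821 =54 + 242/821  =  54.29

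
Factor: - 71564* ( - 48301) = 2^2*11^1*4391^1*17891^1 =3456612764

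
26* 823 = 21398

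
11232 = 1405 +9827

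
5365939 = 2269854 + 3096085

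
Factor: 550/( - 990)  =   - 5/9= - 3^( - 2 )*5^1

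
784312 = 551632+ 232680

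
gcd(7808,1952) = 1952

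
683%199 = 86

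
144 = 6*24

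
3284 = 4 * 821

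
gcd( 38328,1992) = 24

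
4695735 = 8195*573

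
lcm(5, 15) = 15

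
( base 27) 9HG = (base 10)7036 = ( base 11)5317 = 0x1B7C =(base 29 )8AI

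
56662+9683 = 66345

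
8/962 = 4/481 = 0.01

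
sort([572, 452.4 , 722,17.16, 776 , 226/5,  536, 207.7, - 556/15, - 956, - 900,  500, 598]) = [ - 956, - 900, - 556/15, 17.16,226/5, 207.7, 452.4, 500, 536, 572, 598, 722,776]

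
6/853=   6/853=0.01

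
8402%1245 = 932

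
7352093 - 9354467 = -2002374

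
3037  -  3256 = -219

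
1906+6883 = 8789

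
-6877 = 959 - 7836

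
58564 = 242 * 242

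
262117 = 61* 4297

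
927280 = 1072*865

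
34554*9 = 310986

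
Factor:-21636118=- 2^1*7^1*367^1 * 4211^1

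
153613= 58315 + 95298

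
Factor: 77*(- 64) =-2^6 * 7^1*11^1 = -4928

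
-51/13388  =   - 1 + 13337/13388 = -0.00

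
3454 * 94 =324676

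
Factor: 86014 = 2^1*29^1*1483^1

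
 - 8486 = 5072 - 13558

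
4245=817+3428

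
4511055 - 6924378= - 2413323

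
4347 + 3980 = 8327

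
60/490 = 6/49  =  0.12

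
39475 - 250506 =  - 211031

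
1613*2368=3819584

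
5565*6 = 33390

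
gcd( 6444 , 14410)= 2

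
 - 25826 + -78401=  - 104227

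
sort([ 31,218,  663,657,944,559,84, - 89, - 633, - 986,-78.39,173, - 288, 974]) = [ - 986 , - 633,-288, - 89, - 78.39, 31, 84,173, 218,559,657,663, 944, 974]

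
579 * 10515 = 6088185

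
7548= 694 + 6854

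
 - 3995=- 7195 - - 3200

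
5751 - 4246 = 1505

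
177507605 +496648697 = 674156302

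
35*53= 1855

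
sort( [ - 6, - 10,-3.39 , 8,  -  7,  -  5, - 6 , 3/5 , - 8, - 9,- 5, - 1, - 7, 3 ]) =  [- 10, - 9,  -  8,- 7,-7, - 6, - 6 ,-5,-5, - 3.39,-1,3/5, 3, 8] 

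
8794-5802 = 2992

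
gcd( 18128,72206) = 2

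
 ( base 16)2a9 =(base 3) 221020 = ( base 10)681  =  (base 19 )1gg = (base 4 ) 22221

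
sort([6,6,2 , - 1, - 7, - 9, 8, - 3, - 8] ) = [ - 9, - 8,  -  7 , - 3, - 1,2, 6, 6, 8 ]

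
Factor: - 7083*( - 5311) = 3^2*47^1*113^1 * 787^1 = 37617813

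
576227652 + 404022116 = 980249768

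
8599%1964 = 743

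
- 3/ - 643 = 3/643=0.00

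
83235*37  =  3079695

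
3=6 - 3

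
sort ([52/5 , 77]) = [52/5, 77]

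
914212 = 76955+837257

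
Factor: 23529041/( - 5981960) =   -  2^( - 3)*5^(- 1)* 17^( - 1)*19^(  -  1)*43^1*131^1 * 463^(-1)*4177^1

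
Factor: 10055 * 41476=2^2*5^1*2011^1 * 10369^1 = 417041180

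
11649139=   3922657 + 7726482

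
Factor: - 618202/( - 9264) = 309101/4632=2^( - 3)*3^( - 1)*13^2*31^1*59^1 * 193^(-1)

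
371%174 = 23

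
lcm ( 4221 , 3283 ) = 29547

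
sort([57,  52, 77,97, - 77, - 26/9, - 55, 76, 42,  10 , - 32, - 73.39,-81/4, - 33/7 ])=[ - 77,-73.39, - 55,- 32, - 81/4, - 33/7,- 26/9,10,42,52,57, 76,77, 97]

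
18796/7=18796/7 = 2685.14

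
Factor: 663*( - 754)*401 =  - 2^1*3^1 * 13^2*17^1*29^1*401^1 = - 200460702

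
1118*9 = 10062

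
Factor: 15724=2^2*3931^1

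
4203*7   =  29421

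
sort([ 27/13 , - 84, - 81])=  [ - 84, - 81,27/13 ] 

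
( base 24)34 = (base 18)44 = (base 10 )76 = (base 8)114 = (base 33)2A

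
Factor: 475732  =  2^2 * 23^1*5171^1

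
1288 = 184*7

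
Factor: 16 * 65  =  1040 = 2^4*5^1 *13^1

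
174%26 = 18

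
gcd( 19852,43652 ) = 28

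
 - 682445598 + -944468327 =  - 1626913925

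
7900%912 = 604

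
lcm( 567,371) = 30051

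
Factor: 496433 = 7^1*70919^1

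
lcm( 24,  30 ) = 120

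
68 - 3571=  - 3503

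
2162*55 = 118910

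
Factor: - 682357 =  - 13^1*52489^1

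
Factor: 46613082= 2^1*3^1*17^1 * 456991^1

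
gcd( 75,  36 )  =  3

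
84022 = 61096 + 22926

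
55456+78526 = 133982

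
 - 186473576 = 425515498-611989074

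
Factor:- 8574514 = -2^1 * 13^1 * 329789^1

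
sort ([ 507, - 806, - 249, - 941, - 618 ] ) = [ - 941,-806, - 618, - 249, 507]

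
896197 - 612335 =283862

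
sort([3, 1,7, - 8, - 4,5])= [-8, - 4, 1, 3,5,  7]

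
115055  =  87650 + 27405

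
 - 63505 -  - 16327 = -47178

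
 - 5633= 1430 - 7063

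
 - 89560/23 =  - 89560/23 = - 3893.91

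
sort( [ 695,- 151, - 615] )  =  [ - 615, - 151, 695] 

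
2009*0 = 0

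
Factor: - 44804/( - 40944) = 2^ ( - 2)*3^( - 1)*23^1 * 487^1*853^( - 1) = 11201/10236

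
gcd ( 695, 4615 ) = 5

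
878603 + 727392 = 1605995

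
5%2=1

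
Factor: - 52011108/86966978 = -26005554/43483489 = - 2^1 * 3^2 * 7^ ( - 1)*1444753^1*6211927^( - 1)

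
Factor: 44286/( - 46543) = - 726/763 = - 2^1*3^1*7^( - 1)*11^2*109^( - 1 ) 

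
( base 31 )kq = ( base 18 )1hg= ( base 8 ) 1206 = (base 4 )22012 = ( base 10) 646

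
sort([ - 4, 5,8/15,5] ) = [ - 4,8/15,5, 5] 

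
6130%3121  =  3009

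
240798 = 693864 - 453066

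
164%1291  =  164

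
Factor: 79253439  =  3^1*17^1 * 449^1*3461^1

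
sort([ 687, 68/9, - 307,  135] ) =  [ - 307, 68/9,135,687 ] 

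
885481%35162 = 6431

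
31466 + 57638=89104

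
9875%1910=325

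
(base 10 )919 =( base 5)12134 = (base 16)397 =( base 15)414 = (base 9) 1231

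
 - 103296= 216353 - 319649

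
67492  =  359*188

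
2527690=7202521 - 4674831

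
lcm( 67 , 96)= 6432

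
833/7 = 119 = 119.00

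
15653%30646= 15653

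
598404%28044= 9480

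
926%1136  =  926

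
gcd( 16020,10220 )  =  20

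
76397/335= 228 + 17/335 = 228.05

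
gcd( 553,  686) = 7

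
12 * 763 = 9156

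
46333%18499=9335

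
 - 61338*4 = -245352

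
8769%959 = 138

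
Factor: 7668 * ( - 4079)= - 2^2*3^3*71^1 * 4079^1 = - 31277772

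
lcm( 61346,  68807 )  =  5091718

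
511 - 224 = 287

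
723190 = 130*5563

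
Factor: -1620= - 2^2*3^4*5^1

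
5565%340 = 125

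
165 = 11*15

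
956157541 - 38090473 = 918067068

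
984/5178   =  164/863=0.19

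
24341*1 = 24341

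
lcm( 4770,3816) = 19080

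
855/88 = 855/88 = 9.72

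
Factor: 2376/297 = 8 = 2^3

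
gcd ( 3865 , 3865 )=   3865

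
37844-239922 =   -  202078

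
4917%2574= 2343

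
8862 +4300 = 13162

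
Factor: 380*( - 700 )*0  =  0 =0^1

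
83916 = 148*567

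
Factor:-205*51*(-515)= 5384325 = 3^1*5^2*17^1*41^1*103^1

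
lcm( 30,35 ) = 210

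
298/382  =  149/191 = 0.78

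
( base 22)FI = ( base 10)348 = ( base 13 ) 20A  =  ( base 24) EC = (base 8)534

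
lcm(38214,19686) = 649638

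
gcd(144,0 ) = 144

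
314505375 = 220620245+93885130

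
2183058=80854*27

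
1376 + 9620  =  10996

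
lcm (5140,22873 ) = 457460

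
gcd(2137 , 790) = 1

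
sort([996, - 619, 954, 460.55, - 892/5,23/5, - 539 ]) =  [ - 619, - 539,-892/5, 23/5, 460.55, 954,996 ]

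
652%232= 188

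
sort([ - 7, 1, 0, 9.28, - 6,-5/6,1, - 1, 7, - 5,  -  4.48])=[-7,-6, - 5, - 4.48,- 1, - 5/6,0,1, 1,7, 9.28] 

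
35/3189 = 35/3189 = 0.01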